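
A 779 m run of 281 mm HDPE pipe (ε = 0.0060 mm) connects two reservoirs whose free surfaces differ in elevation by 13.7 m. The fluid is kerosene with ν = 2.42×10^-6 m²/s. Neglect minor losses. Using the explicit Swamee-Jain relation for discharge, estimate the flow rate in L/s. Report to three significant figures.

Q ≈ 159 L/s

Swamee-Jain (Type II): Q = -0.965·√(gD⁵h_f/L)·ln[ε/(3.7D) + √(3.17ν²L/(gD³h_f))]
√(gD⁵h_f/L) = √(9.81·0.281⁵·13.7/779) = 0.01739
ε/(3.7D) = 5.77×10^-6; √(3.17ν²L/(gD³h_f)) = 6.96×10^-5
Q = -0.965·0.01739·ln(7.541×10^-5) = 0.1593 m³/s
Check: V = 2.57 m/s, Re = 2.98×10^5, f = 0.01464, h_f = 13.6 m ≈ 13.7 m ✓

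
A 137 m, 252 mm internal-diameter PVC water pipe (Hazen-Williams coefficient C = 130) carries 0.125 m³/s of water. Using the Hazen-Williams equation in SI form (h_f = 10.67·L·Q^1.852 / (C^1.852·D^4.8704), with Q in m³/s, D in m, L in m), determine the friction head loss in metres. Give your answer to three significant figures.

h_f ≈ 3.11 m

h_f = 10.67·137·0.125^1.852 / (130^1.852·0.252^4.8704) = 3.110 m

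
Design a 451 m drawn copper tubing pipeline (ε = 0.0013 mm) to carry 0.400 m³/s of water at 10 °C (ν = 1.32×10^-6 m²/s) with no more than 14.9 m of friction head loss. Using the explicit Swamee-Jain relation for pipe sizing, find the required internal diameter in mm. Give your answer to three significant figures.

Swamee-Jain (Type III): D = 0.66·[ε^1.25·(LQ²/(gh_f))^4.75 + ν·Q^9.4·(L/(gh_f))^5.2]^0.04
LQ²/(gh_f) = 0.4937; L/(gh_f) = 3.085
Term 1 = ε^1.25·(…)^4.75 = 1.54×10^-9; Term 2 = ν·Q^9.4·(…)^5.2 = 8.40×10^-8
D = 0.66·(1.54×10^-9 + 8.40×10^-8)^0.04 = 0.3442 m = 344 mm
Check: V = 4.30 m/s, Re = 1.12×10^6, f = 0.01149, h_f = 14.2 m ≈ 14.9 m ✓

D ≈ 344 mm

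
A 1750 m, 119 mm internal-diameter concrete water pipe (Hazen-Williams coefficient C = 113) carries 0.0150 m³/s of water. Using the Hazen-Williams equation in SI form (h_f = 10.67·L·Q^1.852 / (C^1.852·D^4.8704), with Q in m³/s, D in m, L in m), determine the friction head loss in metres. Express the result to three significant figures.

h_f = 10.67·1750·0.0150^1.852 / (113^1.852·0.119^4.8704) = 39.22 m

h_f ≈ 39.2 m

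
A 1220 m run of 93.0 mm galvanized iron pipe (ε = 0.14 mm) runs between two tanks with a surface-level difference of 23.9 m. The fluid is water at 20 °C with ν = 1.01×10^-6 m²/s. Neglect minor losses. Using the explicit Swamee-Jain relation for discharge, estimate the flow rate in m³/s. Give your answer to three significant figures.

Q ≈ 0.00837 m³/s

Swamee-Jain (Type II): Q = -0.965·√(gD⁵h_f/L)·ln[ε/(3.7D) + √(3.17ν²L/(gD³h_f))]
√(gD⁵h_f/L) = √(9.81·0.0930⁵·23.9/1220) = 0.001156
ε/(3.7D) = 4.07×10^-4; √(3.17ν²L/(gD³h_f)) = 1.45×10^-4
Q = -0.965·0.001156·ln(5.515×10^-4) = 0.008372 m³/s
Check: V = 1.23 m/s, Re = 1.13×10^5, f = 0.02374, h_f = 24.1 m ≈ 23.9 m ✓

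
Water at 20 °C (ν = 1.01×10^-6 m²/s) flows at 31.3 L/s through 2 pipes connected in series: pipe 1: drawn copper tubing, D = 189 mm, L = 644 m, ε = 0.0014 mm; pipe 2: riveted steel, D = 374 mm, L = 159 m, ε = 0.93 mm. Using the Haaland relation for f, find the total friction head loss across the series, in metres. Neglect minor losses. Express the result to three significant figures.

H ≈ 3.38 m

Pipe 1: V = 1.116 m/s, Re = 2.09×10^5, ε/D = 7.41×10^-6, f = 0.01541, h_1 = f(L/D)V²/2g = 3.332 m
Pipe 2: V = 0.2849 m/s, Re = 1.06×10^5, ε/D = 0.00249, f = 0.02614, h_2 = f(L/D)V²/2g = 0.04598 m
Series → Q common, losses add: H = Σh = 3.378 m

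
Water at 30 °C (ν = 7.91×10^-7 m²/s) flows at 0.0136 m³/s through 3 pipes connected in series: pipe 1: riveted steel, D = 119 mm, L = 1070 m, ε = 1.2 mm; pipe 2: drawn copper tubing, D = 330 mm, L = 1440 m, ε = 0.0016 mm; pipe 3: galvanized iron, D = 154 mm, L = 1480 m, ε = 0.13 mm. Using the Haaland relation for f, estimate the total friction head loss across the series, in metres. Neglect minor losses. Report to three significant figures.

H ≈ 31.8 m

Pipe 1: V = 1.223 m/s, Re = 1.84×10^5, ε/D = 0.0101, f = 0.03839, h_1 = f(L/D)V²/2g = 26.31 m
Pipe 2: V = 0.1590 m/s, Re = 6.63×10^4, ε/D = 4.85×10^-6, f = 0.01947, h_2 = f(L/D)V²/2g = 0.1095 m
Pipe 3: V = 0.7301 m/s, Re = 1.42×10^5, ε/D = 8.44×10^-4, f = 0.02076, h_3 = f(L/D)V²/2g = 5.420 m
Series → Q common, losses add: H = Σh = 31.84 m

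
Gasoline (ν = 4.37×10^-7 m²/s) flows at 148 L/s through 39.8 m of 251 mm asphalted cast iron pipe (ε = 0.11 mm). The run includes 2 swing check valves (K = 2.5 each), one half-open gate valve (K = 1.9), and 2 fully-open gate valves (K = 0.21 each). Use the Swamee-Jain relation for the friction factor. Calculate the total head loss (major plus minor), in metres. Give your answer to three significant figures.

V = 4Q/(πD²) = 2.991 m/s; V²/2g = 0.4560 m
Re = 1.72×10^6, ε/D = 4.38×10^-4 → f = 0.01663 (Swamee-Jain)
Major: h_f = f(L/D)·V²/2g = 0.01663·158.6·0.4560 = 1.202 m
Minor: ΣK = 7.32; h_m = ΣK·V²/2g = 3.338 m
Total H_L = 1.202 + 3.338 = 4.540 m

H_L ≈ 4.54 m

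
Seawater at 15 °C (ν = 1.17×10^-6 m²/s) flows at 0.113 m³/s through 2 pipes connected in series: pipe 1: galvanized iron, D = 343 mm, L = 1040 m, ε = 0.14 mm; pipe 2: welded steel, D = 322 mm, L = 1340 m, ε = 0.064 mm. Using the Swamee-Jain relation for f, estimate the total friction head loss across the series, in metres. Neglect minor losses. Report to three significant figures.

Pipe 1: V = 1.223 m/s, Re = 3.59×10^5, ε/D = 4.08×10^-4, f = 0.01754, h_1 = f(L/D)V²/2g = 4.054 m
Pipe 2: V = 1.388 m/s, Re = 3.82×10^5, ε/D = 1.99×10^-4, f = 0.01589, h_2 = f(L/D)V²/2g = 6.490 m
Series → Q common, losses add: H = Σh = 10.54 m

H ≈ 10.5 m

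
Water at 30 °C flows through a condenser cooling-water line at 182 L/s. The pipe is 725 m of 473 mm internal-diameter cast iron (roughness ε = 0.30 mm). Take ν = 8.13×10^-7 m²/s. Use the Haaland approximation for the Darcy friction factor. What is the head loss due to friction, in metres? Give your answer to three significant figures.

h_f ≈ 1.53 m

V = 4Q/(πD²) = 4·0.182/(π·0.473²) = 1.036 m/s
Re = VD/ν = 1.036·0.473/8.13×10^-7 = 6.03×10^5 → turbulent
ε/D = 0.30/473 = 6.34×10^-4
Haaland: f = 0.01826
h_f = f(L/D)V²/(2g) = 0.01826·(725/0.473)·1.036²/(2·9.81) = 1.531 m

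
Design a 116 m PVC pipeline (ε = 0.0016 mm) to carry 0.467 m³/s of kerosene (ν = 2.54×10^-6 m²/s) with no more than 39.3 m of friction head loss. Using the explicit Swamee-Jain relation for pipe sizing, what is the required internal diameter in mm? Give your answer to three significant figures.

Swamee-Jain (Type III): D = 0.66·[ε^1.25·(LQ²/(gh_f))^4.75 + ν·Q^9.4·(L/(gh_f))^5.2]^0.04
LQ²/(gh_f) = 0.06562; L/(gh_f) = 0.3009
Term 1 = ε^1.25·(…)^4.75 = 1.37×10^-13; Term 2 = ν·Q^9.4·(…)^5.2 = 3.84×10^-12
D = 0.66·(1.37×10^-13 + 3.84×10^-12)^0.04 = 0.2309 m = 231 mm
Check: V = 11.1 m/s, Re = 1.01×10^6, f = 0.01175, h_f = 37.4 m ≈ 39.3 m ✓

D ≈ 231 mm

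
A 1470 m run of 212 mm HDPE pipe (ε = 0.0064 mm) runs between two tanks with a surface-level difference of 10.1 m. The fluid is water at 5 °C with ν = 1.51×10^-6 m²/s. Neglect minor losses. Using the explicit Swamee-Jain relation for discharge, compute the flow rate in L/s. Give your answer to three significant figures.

Q ≈ 47.1 L/s

Swamee-Jain (Type II): Q = -0.965·√(gD⁵h_f/L)·ln[ε/(3.7D) + √(3.17ν²L/(gD³h_f))]
√(gD⁵h_f/L) = √(9.81·0.212⁵·10.1/1470) = 0.005372
ε/(3.7D) = 8.16×10^-6; √(3.17ν²L/(gD³h_f)) = 1.06×10^-4
Q = -0.965·0.005372·ln(1.142×10^-4) = 0.04706 m³/s
Check: V = 1.33 m/s, Re = 1.87×10^5, f = 0.01600, h_f = 10.0 m ≈ 10.1 m ✓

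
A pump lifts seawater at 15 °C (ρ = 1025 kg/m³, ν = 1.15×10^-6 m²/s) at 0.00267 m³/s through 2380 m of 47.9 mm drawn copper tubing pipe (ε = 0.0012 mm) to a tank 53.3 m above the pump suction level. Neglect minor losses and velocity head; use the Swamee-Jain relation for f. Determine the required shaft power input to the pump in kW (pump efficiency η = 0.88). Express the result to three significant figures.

V = 4Q/(πD²) = 1.482 m/s; Re = 6.17×10^4; ε/D = 2.51×10^-5; f = 0.01993
h_f = f(L/D)V²/2g = 110.8 m
Total head H = z + h_f = 53.3 + 110.8 = 164.1 m
P_hyd = ρgQH = 1025·9.81·0.00267·164.1 = 4.405 kW
P_shaft = P_hyd/η = 4.405/0.88 = 5.006 kW

P_shaft ≈ 5.01 kW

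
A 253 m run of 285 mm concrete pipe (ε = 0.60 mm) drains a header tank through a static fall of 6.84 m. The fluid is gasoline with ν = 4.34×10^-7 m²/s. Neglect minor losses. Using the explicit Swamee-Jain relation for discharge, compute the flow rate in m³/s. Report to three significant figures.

Swamee-Jain (Type II): Q = -0.965·√(gD⁵h_f/L)·ln[ε/(3.7D) + √(3.17ν²L/(gD³h_f))]
√(gD⁵h_f/L) = √(9.81·0.285⁵·6.84/253) = 0.02233
ε/(3.7D) = 5.69×10^-4; √(3.17ν²L/(gD³h_f)) = 9.86×10^-6
Q = -0.965·0.02233·ln(5.789×10^-4) = 0.1606 m³/s
Check: V = 2.52 m/s, Re = 1.65×10^6, f = 0.02390, h_f = 6.86 m ≈ 6.84 m ✓

Q ≈ 0.161 m³/s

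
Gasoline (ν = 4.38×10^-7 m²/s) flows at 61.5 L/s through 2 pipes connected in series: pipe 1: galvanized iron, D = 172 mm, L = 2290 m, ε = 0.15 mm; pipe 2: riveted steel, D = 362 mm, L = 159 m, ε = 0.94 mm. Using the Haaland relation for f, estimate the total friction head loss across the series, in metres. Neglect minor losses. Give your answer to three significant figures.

H ≈ 92.0 m

Pipe 1: V = 2.647 m/s, Re = 1.04×10^6, ε/D = 8.72×10^-4, f = 0.01932, h_1 = f(L/D)V²/2g = 91.84 m
Pipe 2: V = 0.5975 m/s, Re = 4.94×10^5, ε/D = 0.00260, f = 0.02546, h_2 = f(L/D)V²/2g = 0.2035 m
Series → Q common, losses add: H = Σh = 92.05 m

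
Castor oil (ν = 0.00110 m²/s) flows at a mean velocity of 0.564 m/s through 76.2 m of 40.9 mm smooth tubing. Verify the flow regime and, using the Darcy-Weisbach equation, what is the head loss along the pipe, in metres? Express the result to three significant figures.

Re = VD/ν = 0.564·0.04090/0.00110 = 21.0 → laminar (Re < 2300)
f = 64/Re = 3.052
h_f = f(L/D)V²/(2g) = 3.052·(76.2/0.04090)·0.564²/(2·9.81) = 92.19 m

h_f ≈ 92.2 m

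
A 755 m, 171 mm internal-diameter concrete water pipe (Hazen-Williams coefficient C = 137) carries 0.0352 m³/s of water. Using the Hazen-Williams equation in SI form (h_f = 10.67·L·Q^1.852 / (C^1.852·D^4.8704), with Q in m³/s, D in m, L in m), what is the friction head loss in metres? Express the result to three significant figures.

h_f = 10.67·755·0.0352^1.852 / (137^1.852·0.171^4.8704) = 9.834 m

h_f ≈ 9.83 m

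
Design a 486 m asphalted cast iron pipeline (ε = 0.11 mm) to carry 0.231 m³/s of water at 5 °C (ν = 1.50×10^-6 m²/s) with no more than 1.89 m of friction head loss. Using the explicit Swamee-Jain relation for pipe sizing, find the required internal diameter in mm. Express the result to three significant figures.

D ≈ 455 mm

Swamee-Jain (Type III): D = 0.66·[ε^1.25·(LQ²/(gh_f))^4.75 + ν·Q^9.4·(L/(gh_f))^5.2]^0.04
LQ²/(gh_f) = 1.399; L/(gh_f) = 26.21
Term 1 = ε^1.25·(…)^4.75 = 5.55×10^-5; Term 2 = ν·Q^9.4·(…)^5.2 = 3.72×10^-5
D = 0.66·(5.55×10^-5 + 3.72×10^-5)^0.04 = 0.4552 m = 455 mm
Check: V = 1.42 m/s, Re = 4.31×10^5, f = 0.01608, h_f = 1.76 m ≈ 1.89 m ✓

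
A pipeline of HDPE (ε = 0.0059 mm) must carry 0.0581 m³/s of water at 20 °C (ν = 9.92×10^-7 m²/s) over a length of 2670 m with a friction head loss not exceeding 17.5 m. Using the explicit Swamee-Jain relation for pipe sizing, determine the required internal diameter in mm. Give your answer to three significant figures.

D ≈ 231 mm

Swamee-Jain (Type III): D = 0.66·[ε^1.25·(LQ²/(gh_f))^4.75 + ν·Q^9.4·(L/(gh_f))^5.2]^0.04
LQ²/(gh_f) = 0.05250; L/(gh_f) = 15.55
Term 1 = ε^1.25·(…)^4.75 = 2.42×10^-13; Term 2 = ν·Q^9.4·(…)^5.2 = 3.78×10^-12
D = 0.66·(2.42×10^-13 + 3.78×10^-12)^0.04 = 0.2311 m = 231 mm
Check: V = 1.39 m/s, Re = 3.23×10^5, f = 0.01449, h_f = 16.4 m ≈ 17.5 m ✓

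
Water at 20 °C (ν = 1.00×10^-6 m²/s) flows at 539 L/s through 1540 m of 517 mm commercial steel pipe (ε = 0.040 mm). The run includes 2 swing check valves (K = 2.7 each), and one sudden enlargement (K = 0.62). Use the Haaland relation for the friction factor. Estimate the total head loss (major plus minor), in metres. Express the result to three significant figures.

H_L ≈ 14.7 m

V = 4Q/(πD²) = 2.568 m/s; V²/2g = 0.3360 m
Re = 1.33×10^6, ε/D = 7.74×10^-5 → f = 0.01267 (Haaland)
Major: h_f = f(L/D)·V²/2g = 0.01267·2979·0.3360 = 12.68 m
Minor: ΣK = 6.02; h_m = ΣK·V²/2g = 2.023 m
Total H_L = 12.68 + 2.023 = 14.70 m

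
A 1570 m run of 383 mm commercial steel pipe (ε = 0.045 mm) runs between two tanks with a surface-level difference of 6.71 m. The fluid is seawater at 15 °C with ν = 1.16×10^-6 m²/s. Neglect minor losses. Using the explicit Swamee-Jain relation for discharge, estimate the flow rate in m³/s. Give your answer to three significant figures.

Q ≈ 0.171 m³/s

Swamee-Jain (Type II): Q = -0.965·√(gD⁵h_f/L)·ln[ε/(3.7D) + √(3.17ν²L/(gD³h_f))]
√(gD⁵h_f/L) = √(9.81·0.383⁵·6.71/1570) = 0.01859
ε/(3.7D) = 3.18×10^-5; √(3.17ν²L/(gD³h_f)) = 4.26×10^-5
Q = -0.965·0.01859·ln(7.431×10^-5) = 0.1705 m³/s
Check: V = 1.48 m/s, Re = 4.89×10^5, f = 0.01470, h_f = 6.73 m ≈ 6.71 m ✓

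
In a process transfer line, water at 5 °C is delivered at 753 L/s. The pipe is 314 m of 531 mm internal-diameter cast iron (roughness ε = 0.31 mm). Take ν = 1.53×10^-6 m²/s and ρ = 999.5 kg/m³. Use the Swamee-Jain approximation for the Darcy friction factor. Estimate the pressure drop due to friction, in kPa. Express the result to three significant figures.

Δp ≈ 60.7 kPa

V = 4Q/(πD²) = 4·0.753/(π·0.531²) = 3.400 m/s
Re = VD/ν = 3.400·0.531/1.53×10^-6 = 1.18×10^6 → turbulent
ε/D = 0.31/531 = 5.84×10^-4
Swamee-Jain: f = 0.01777
h_f = f(L/D)V²/(2g) = 0.01777·(314/0.531)·3.400²/(2·9.81) = 6.192 m
Δp = ρg·h_f = 999.5·9.81·6.192 = 60.72 kPa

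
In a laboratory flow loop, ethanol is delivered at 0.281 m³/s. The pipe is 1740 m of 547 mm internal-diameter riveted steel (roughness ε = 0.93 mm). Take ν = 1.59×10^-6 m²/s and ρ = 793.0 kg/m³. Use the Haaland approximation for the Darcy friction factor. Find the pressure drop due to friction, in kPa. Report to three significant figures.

Δp ≈ 41.3 kPa

V = 4Q/(πD²) = 4·0.281/(π·0.547²) = 1.196 m/s
Re = VD/ν = 1.196·0.547/1.59×10^-6 = 4.11×10^5 → turbulent
ε/D = 0.93/547 = 0.00170
Haaland: f = 0.02292
h_f = f(L/D)V²/(2g) = 0.02292·(1740/0.547)·1.196²/(2·9.81) = 5.314 m
Δp = ρg·h_f = 793.0·9.81·5.314 = 41.34 kPa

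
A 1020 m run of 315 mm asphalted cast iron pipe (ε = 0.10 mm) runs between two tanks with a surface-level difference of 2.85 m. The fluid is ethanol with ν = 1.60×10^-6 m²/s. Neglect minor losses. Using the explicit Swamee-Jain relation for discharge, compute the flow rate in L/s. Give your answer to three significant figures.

Swamee-Jain (Type II): Q = -0.965·√(gD⁵h_f/L)·ln[ε/(3.7D) + √(3.17ν²L/(gD³h_f))]
√(gD⁵h_f/L) = √(9.81·0.315⁵·2.85/1020) = 0.009220
ε/(3.7D) = 8.58×10^-5; √(3.17ν²L/(gD³h_f)) = 9.73×10^-5
Q = -0.965·0.009220·ln(1.831×10^-4) = 0.07656 m³/s
Check: V = 0.982 m/s, Re = 1.93×10^5, f = 0.01797, h_f = 2.86 m ≈ 2.85 m ✓

Q ≈ 76.6 L/s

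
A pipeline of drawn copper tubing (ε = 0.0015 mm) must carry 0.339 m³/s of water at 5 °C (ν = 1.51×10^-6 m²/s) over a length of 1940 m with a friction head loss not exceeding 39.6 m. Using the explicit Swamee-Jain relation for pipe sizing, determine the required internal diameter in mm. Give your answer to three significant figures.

D ≈ 359 mm

Swamee-Jain (Type III): D = 0.66·[ε^1.25·(LQ²/(gh_f))^4.75 + ν·Q^9.4·(L/(gh_f))^5.2]^0.04
LQ²/(gh_f) = 0.5739; L/(gh_f) = 4.994
Term 1 = ε^1.25·(…)^4.75 = 3.75×10^-9; Term 2 = ν·Q^9.4·(…)^5.2 = 2.48×10^-7
D = 0.66·(3.75×10^-9 + 2.48×10^-7)^0.04 = 0.3594 m = 359 mm
Check: V = 3.34 m/s, Re = 7.95×10^5, f = 0.01216, h_f = 37.3 m ≈ 39.6 m ✓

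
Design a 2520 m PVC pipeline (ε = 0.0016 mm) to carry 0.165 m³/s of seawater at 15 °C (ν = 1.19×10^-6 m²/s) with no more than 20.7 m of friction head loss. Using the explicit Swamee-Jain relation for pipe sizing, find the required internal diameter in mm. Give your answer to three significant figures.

Swamee-Jain (Type III): D = 0.66·[ε^1.25·(LQ²/(gh_f))^4.75 + ν·Q^9.4·(L/(gh_f))^5.2]^0.04
LQ²/(gh_f) = 0.3379; L/(gh_f) = 12.41
Term 1 = ε^1.25·(…)^4.75 = 3.29×10^-10; Term 2 = ν·Q^9.4·(…)^5.2 = 2.56×10^-8
D = 0.66·(3.29×10^-10 + 2.56×10^-8)^0.04 = 0.3281 m = 328 mm
Check: V = 1.95 m/s, Re = 5.38×10^5, f = 0.01300, h_f = 19.4 m ≈ 20.7 m ✓

D ≈ 328 mm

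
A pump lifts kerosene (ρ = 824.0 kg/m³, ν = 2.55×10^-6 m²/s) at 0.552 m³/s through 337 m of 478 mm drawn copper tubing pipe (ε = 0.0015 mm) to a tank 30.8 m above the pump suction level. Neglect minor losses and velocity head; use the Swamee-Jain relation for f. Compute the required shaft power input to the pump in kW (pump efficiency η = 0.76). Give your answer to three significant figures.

V = 4Q/(πD²) = 3.076 m/s; Re = 5.77×10^5; ε/D = 3.14×10^-6; f = 0.01282
h_f = f(L/D)V²/2g = 4.359 m
Total head H = z + h_f = 30.8 + 4.359 = 35.16 m
P_hyd = ρgQH = 824.0·9.81·0.552·35.16 = 156.9 kW
P_shaft = P_hyd/η = 156.9/0.76 = 206.4 kW

P_shaft ≈ 206 kW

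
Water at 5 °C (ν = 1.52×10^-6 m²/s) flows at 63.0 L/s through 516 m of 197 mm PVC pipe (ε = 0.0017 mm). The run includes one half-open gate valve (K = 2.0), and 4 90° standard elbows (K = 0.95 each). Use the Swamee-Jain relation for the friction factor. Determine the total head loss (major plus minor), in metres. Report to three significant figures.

V = 4Q/(πD²) = 2.067 m/s; V²/2g = 0.2177 m
Re = 2.68×10^5, ε/D = 8.63×10^-6 → f = 0.01478 (Swamee-Jain)
Major: h_f = f(L/D)·V²/2g = 0.01478·2619·0.2177 = 8.429 m
Minor: ΣK = 5.80; h_m = ΣK·V²/2g = 1.263 m
Total H_L = 8.429 + 1.263 = 9.692 m

H_L ≈ 9.69 m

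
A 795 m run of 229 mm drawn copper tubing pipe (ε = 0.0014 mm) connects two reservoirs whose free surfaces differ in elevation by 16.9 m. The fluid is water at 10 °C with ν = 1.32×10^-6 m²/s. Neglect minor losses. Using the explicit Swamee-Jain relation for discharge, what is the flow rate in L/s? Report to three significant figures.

Q ≈ 110 L/s

Swamee-Jain (Type II): Q = -0.965·√(gD⁵h_f/L)·ln[ε/(3.7D) + √(3.17ν²L/(gD³h_f))]
√(gD⁵h_f/L) = √(9.81·0.229⁵·16.9/795) = 0.01146
ε/(3.7D) = 1.65×10^-6; √(3.17ν²L/(gD³h_f)) = 4.70×10^-5
Q = -0.965·0.01146·ln(4.862×10^-5) = 0.1098 m³/s
Check: V = 2.67 m/s, Re = 4.63×10^5, f = 0.01337, h_f = 16.8 m ≈ 16.9 m ✓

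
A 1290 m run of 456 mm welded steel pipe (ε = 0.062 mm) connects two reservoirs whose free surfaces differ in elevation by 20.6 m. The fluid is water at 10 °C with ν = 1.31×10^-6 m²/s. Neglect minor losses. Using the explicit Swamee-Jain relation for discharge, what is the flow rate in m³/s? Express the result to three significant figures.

Swamee-Jain (Type II): Q = -0.965·√(gD⁵h_f/L)·ln[ε/(3.7D) + √(3.17ν²L/(gD³h_f))]
√(gD⁵h_f/L) = √(9.81·0.456⁵·20.6/1290) = 0.05558
ε/(3.7D) = 3.67×10^-5; √(3.17ν²L/(gD³h_f)) = 1.91×10^-5
Q = -0.965·0.05558·ln(5.588×10^-5) = 0.5252 m³/s
Check: V = 3.22 m/s, Re = 1.12×10^6, f = 0.01390, h_f = 20.7 m ≈ 20.6 m ✓

Q ≈ 0.525 m³/s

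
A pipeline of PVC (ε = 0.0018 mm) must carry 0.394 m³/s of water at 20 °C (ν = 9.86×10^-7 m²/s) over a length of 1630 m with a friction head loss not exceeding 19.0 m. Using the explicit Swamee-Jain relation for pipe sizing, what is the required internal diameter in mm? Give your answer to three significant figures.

Swamee-Jain (Type III): D = 0.66·[ε^1.25·(LQ²/(gh_f))^4.75 + ν·Q^9.4·(L/(gh_f))^5.2]^0.04
LQ²/(gh_f) = 1.358; L/(gh_f) = 8.745
Term 1 = ε^1.25·(…)^4.75 = 2.82×10^-7; Term 2 = ν·Q^9.4·(…)^5.2 = 1.23×10^-5
D = 0.66·(2.82×10^-7 + 1.23×10^-5)^0.04 = 0.4202 m = 420 mm
Check: V = 2.84 m/s, Re = 1.21×10^6, f = 0.01136, h_f = 18.1 m ≈ 19.0 m ✓

D ≈ 420 mm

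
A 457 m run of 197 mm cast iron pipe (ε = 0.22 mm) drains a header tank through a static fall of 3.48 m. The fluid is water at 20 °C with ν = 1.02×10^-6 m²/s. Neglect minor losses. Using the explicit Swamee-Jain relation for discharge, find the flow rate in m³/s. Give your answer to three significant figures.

Q ≈ 0.0358 m³/s

Swamee-Jain (Type II): Q = -0.965·√(gD⁵h_f/L)·ln[ε/(3.7D) + √(3.17ν²L/(gD³h_f))]
√(gD⁵h_f/L) = √(9.81·0.197⁵·3.48/457) = 0.004708
ε/(3.7D) = 3.02×10^-4; √(3.17ν²L/(gD³h_f)) = 7.60×10^-5
Q = -0.965·0.004708·ln(3.778×10^-4) = 0.03581 m³/s
Check: V = 1.17 m/s, Re = 2.27×10^5, f = 0.02149, h_f = 3.51 m ≈ 3.48 m ✓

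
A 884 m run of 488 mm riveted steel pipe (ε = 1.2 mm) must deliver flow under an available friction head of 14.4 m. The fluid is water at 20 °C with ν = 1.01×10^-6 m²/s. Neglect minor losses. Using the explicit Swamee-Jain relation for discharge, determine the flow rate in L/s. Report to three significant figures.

Q ≈ 468 L/s

Swamee-Jain (Type II): Q = -0.965·√(gD⁵h_f/L)·ln[ε/(3.7D) + √(3.17ν²L/(gD³h_f))]
√(gD⁵h_f/L) = √(9.81·0.488⁵·14.4/884) = 0.06650
ε/(3.7D) = 6.65×10^-4; √(3.17ν²L/(gD³h_f)) = 1.32×10^-5
Q = -0.965·0.06650·ln(6.778×10^-4) = 0.4683 m³/s
Check: V = 2.50 m/s, Re = 1.21×10^6, f = 0.02496, h_f = 14.4 m ≈ 14.4 m ✓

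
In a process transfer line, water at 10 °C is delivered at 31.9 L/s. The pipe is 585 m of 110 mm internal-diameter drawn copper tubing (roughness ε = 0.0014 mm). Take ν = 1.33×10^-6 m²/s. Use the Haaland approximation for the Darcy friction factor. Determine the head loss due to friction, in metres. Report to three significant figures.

V = 4Q/(πD²) = 4·0.0319/(π·0.110²) = 3.357 m/s
Re = VD/ν = 3.357·0.110/1.33×10^-6 = 2.78×10^5 → turbulent
ε/D = 0.0014/110 = 1.27×10^-5
Haaland: f = 0.01465
h_f = f(L/D)V²/(2g) = 0.01465·(585/0.110)·3.357²/(2·9.81) = 44.75 m

h_f ≈ 44.7 m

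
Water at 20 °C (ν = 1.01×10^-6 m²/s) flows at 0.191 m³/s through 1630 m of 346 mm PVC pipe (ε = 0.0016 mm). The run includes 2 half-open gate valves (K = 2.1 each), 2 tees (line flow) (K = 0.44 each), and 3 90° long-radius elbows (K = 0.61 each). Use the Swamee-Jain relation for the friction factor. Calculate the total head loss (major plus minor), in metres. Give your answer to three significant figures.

V = 4Q/(πD²) = 2.031 m/s; V²/2g = 0.2103 m
Re = 6.96×10^5, ε/D = 4.62×10^-6 → f = 0.01244 (Swamee-Jain)
Major: h_f = f(L/D)·V²/2g = 0.01244·4711·0.2103 = 12.33 m
Minor: ΣK = 6.91; h_m = ΣK·V²/2g = 1.453 m
Total H_L = 12.33 + 1.453 = 13.78 m

H_L ≈ 13.8 m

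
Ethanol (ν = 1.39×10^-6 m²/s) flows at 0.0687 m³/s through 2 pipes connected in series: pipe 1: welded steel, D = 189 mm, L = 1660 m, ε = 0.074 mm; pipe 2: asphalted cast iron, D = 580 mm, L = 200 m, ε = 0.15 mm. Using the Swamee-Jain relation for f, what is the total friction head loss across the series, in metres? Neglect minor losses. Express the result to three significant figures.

H ≈ 47.1 m

Pipe 1: V = 2.449 m/s, Re = 3.33×10^5, ε/D = 3.92×10^-4, f = 0.01753, h_1 = f(L/D)V²/2g = 47.05 m
Pipe 2: V = 0.2600 m/s, Re = 1.08×10^5, ε/D = 2.59×10^-4, f = 0.01905, h_2 = f(L/D)V²/2g = 0.02264 m
Series → Q common, losses add: H = Σh = 47.08 m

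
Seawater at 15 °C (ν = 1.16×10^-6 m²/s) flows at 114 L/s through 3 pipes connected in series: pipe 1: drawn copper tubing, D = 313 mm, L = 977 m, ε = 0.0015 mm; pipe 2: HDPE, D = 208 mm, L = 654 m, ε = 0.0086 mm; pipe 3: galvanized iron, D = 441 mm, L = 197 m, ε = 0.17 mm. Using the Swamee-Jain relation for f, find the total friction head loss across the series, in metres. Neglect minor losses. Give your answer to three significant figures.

Pipe 1: V = 1.482 m/s, Re = 4.00×10^5, ε/D = 4.79×10^-6, f = 0.01370, h_1 = f(L/D)V²/2g = 4.784 m
Pipe 2: V = 3.355 m/s, Re = 6.02×10^5, ε/D = 4.13×10^-5, f = 0.01336, h_2 = f(L/D)V²/2g = 24.10 m
Pipe 3: V = 0.7463 m/s, Re = 2.84×10^5, ε/D = 3.85×10^-4, f = 0.01772, h_3 = f(L/D)V²/2g = 0.2247 m
Series → Q common, losses add: H = Σh = 29.11 m

H ≈ 29.1 m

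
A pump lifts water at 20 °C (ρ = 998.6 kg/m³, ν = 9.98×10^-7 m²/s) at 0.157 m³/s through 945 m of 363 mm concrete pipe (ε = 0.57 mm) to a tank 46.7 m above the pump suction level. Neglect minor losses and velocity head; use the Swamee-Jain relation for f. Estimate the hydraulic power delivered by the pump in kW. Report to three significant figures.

P_hyd ≈ 82.4 kW

V = 4Q/(πD²) = 1.517 m/s; Re = 5.52×10^5; ε/D = 0.00157; f = 0.02249
h_f = f(L/D)V²/2g = 6.868 m
Total head H = z + h_f = 46.7 + 6.868 = 53.57 m
P_hyd = ρgQH = 998.6·9.81·0.157·53.57 = 82.39 kW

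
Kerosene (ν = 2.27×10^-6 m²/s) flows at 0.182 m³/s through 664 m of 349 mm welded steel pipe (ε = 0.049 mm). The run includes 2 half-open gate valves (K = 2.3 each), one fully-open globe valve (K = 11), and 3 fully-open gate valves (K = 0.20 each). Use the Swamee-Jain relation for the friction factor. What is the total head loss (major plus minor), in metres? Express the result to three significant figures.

H_L ≈ 8.55 m

V = 4Q/(πD²) = 1.903 m/s; V²/2g = 0.1845 m
Re = 2.93×10^5, ε/D = 1.40×10^-4 → f = 0.01586 (Swamee-Jain)
Major: h_f = f(L/D)·V²/2g = 0.01586·1903·0.1845 = 5.566 m
Minor: ΣK = 16.2; h_m = ΣK·V²/2g = 2.989 m
Total H_L = 5.566 + 2.989 = 8.555 m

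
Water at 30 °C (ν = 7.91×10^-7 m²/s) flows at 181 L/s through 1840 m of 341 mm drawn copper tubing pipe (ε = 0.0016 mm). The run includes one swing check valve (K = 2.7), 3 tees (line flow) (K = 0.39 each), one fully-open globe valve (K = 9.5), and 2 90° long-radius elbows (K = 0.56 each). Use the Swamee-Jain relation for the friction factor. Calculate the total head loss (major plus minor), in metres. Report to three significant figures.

V = 4Q/(πD²) = 1.982 m/s; V²/2g = 0.2002 m
Re = 8.54×10^5, ε/D = 4.69×10^-6 → f = 0.01203 (Swamee-Jain)
Major: h_f = f(L/D)·V²/2g = 0.01203·5396·0.2002 = 12.99 m
Minor: ΣK = 14.5; h_m = ΣK·V²/2g = 2.901 m
Total H_L = 12.99 + 2.901 = 15.89 m

H_L ≈ 15.9 m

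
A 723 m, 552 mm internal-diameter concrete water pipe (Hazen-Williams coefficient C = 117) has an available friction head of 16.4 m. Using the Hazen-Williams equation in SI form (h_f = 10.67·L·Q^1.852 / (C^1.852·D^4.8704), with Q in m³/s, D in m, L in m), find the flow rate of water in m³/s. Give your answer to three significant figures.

Q ≈ 0.884 m³/s

Rearranging: Q = [h_f·C^1.852·D^4.8704 / (10.67·L)]^(1/1.852)
Q = [16.4·117^1.852·0.552^4.8704 / (10.67·723)]^0.540 = 0.8841 m³/s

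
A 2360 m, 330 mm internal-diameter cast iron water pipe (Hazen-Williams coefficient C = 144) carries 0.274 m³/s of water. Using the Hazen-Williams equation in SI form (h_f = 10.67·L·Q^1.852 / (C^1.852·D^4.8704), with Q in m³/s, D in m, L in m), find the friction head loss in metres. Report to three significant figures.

h_f = 10.67·2360·0.274^1.852 / (144^1.852·0.330^4.8704) = 51.00 m

h_f ≈ 51.0 m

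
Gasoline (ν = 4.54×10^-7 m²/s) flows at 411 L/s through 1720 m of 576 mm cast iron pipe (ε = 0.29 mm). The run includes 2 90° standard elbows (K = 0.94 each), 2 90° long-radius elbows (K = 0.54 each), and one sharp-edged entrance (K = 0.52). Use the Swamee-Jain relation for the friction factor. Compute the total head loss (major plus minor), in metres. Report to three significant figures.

V = 4Q/(πD²) = 1.577 m/s; V²/2g = 0.1268 m
Re = 2.00×10^6, ε/D = 5.03×10^-4 → f = 0.01705 (Swamee-Jain)
Major: h_f = f(L/D)·V²/2g = 0.01705·2986·0.1268 = 6.457 m
Minor: ΣK = 3.48; h_m = ΣK·V²/2g = 0.4413 m
Total H_L = 6.457 + 0.4413 = 6.898 m

H_L ≈ 6.90 m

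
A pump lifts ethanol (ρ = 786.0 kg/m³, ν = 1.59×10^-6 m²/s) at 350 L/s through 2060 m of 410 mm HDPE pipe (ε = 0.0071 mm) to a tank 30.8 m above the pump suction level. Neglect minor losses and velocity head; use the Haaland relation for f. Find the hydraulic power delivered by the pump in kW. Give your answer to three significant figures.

V = 4Q/(πD²) = 2.651 m/s; Re = 6.84×10^5; ε/D = 1.73×10^-5; f = 0.01261
h_f = f(L/D)V²/2g = 22.70 m
Total head H = z + h_f = 30.8 + 22.70 = 53.50 m
P_hyd = ρgQH = 786.0·9.81·0.350·53.50 = 144.4 kW

P_hyd ≈ 144 kW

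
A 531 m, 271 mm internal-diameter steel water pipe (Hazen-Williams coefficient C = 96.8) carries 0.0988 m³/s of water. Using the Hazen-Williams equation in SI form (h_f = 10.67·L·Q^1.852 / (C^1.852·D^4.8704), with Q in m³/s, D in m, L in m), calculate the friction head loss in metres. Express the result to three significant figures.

h_f = 10.67·531·0.0988^1.852 / (96.8^1.852·0.271^4.8704) = 9.449 m

h_f ≈ 9.45 m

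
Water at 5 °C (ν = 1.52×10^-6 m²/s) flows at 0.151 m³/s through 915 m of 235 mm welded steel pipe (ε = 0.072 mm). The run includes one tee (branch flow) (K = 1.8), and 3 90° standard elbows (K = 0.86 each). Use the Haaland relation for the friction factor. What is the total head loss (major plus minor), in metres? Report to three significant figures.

V = 4Q/(πD²) = 3.481 m/s; V²/2g = 0.6177 m
Re = 5.38×10^5, ε/D = 3.06×10^-4 → f = 0.01613 (Haaland)
Major: h_f = f(L/D)·V²/2g = 0.01613·3894·0.6177 = 38.80 m
Minor: ΣK = 4.38; h_m = ΣK·V²/2g = 2.706 m
Total H_L = 38.80 + 2.706 = 41.51 m

H_L ≈ 41.5 m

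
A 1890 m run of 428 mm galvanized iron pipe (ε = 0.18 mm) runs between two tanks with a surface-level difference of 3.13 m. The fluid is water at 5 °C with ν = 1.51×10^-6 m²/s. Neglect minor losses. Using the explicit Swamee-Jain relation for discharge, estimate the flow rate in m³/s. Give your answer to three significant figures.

Swamee-Jain (Type II): Q = -0.965·√(gD⁵h_f/L)·ln[ε/(3.7D) + √(3.17ν²L/(gD³h_f))]
√(gD⁵h_f/L) = √(9.81·0.428⁵·3.13/1890) = 0.01528
ε/(3.7D) = 1.14×10^-4; √(3.17ν²L/(gD³h_f)) = 7.53×10^-5
Q = -0.965·0.01528·ln(1.890×10^-4) = 0.1264 m³/s
Check: V = 0.878 m/s, Re = 2.49×10^5, f = 0.01813, h_f = 3.15 m ≈ 3.13 m ✓

Q ≈ 0.126 m³/s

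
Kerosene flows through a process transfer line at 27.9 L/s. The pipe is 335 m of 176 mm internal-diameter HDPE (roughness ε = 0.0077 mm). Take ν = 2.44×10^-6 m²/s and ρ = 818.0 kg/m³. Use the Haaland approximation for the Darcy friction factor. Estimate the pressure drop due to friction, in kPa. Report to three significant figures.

Δp ≈ 19.2 kPa

V = 4Q/(πD²) = 4·0.0279/(π·0.176²) = 1.147 m/s
Re = VD/ν = 1.147·0.176/2.44×10^-6 = 8.27×10^4 → turbulent
ε/D = 0.0077/176 = 4.37×10^-5
Haaland: f = 0.01871
h_f = f(L/D)V²/(2g) = 0.01871·(335/0.176)·1.147²/(2·9.81) = 2.387 m
Δp = ρg·h_f = 818.0·9.81·2.387 = 19.16 kPa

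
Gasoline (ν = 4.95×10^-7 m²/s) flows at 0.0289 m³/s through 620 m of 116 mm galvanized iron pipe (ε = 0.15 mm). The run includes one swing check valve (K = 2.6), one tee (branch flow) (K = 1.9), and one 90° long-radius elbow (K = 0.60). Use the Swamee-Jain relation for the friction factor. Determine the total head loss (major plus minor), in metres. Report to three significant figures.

V = 4Q/(πD²) = 2.735 m/s; V²/2g = 0.3811 m
Re = 6.41×10^5, ε/D = 0.00129 → f = 0.02142 (Swamee-Jain)
Major: h_f = f(L/D)·V²/2g = 0.02142·5345·0.3811 = 43.64 m
Minor: ΣK = 5.10; h_m = ΣK·V²/2g = 1.944 m
Total H_L = 43.64 + 1.944 = 45.58 m

H_L ≈ 45.6 m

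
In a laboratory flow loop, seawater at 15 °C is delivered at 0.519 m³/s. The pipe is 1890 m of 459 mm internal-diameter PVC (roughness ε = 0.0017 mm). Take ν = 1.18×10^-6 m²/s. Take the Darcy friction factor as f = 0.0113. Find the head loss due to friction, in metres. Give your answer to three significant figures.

h_f ≈ 23.3 m

V = 4Q/(πD²) = 4·0.519/(π·0.459²) = 3.137 m/s
h_f = f(L/D)V²/(2g) = 0.01130·(1890/0.459)·3.137²/(2·9.81) = 23.33 m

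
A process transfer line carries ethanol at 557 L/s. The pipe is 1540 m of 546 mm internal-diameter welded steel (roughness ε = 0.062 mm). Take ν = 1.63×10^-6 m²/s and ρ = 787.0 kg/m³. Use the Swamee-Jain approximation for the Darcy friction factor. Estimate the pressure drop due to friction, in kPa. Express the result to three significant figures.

V = 4Q/(πD²) = 4·0.557/(π·0.546²) = 2.379 m/s
Re = VD/ν = 2.379·0.546/1.63×10^-6 = 7.97×10^5 → turbulent
ε/D = 0.062/546 = 1.14×10^-4
Swamee-Jain: f = 0.01396
h_f = f(L/D)V²/(2g) = 0.01396·(1540/0.546)·2.379²/(2·9.81) = 11.36 m
Δp = ρg·h_f = 787.0·9.81·11.36 = 87.71 kPa

Δp ≈ 87.7 kPa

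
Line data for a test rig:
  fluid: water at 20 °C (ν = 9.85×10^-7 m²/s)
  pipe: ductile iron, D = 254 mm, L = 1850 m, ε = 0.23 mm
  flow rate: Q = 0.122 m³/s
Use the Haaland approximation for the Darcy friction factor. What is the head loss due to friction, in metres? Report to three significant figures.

V = 4Q/(πD²) = 4·0.122/(π·0.254²) = 2.408 m/s
Re = VD/ν = 2.408·0.254/9.85×10^-7 = 6.21×10^5 → turbulent
ε/D = 0.23/254 = 9.06×10^-4
Haaland: f = 0.01966
h_f = f(L/D)V²/(2g) = 0.01966·(1850/0.254)·2.408²/(2·9.81) = 42.31 m

h_f ≈ 42.3 m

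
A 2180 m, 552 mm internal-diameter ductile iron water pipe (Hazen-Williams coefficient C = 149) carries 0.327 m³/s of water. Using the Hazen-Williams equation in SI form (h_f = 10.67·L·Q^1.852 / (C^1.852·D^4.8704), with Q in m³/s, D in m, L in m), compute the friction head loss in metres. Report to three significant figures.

h_f ≈ 5.01 m

h_f = 10.67·2180·0.327^1.852 / (149^1.852·0.552^4.8704) = 5.008 m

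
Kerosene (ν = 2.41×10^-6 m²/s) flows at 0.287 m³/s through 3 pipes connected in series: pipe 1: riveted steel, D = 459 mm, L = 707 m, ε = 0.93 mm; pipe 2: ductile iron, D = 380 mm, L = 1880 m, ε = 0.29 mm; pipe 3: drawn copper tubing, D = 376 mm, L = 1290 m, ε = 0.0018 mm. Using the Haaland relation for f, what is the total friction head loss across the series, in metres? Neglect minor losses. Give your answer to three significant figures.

Pipe 1: V = 1.734 m/s, Re = 3.30×10^5, ε/D = 0.00203, f = 0.02403, h_1 = f(L/D)V²/2g = 5.675 m
Pipe 2: V = 2.531 m/s, Re = 3.99×10^5, ε/D = 7.63×10^-4, f = 0.01922, h_2 = f(L/D)V²/2g = 31.04 m
Pipe 3: V = 2.585 m/s, Re = 4.03×10^5, ε/D = 4.79×10^-6, f = 0.01363, h_3 = f(L/D)V²/2g = 15.92 m
Series → Q common, losses add: H = Σh = 52.63 m

H ≈ 52.6 m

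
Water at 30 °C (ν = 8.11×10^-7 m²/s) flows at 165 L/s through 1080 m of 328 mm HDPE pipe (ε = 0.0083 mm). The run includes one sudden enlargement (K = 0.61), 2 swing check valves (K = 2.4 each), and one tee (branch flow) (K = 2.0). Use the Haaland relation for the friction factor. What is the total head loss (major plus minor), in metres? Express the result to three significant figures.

V = 4Q/(πD²) = 1.953 m/s; V²/2g = 0.1944 m
Re = 7.90×10^5, ε/D = 2.53×10^-5 → f = 0.01247 (Haaland)
Major: h_f = f(L/D)·V²/2g = 0.01247·3293·0.1944 = 7.979 m
Minor: ΣK = 7.41; h_m = ΣK·V²/2g = 1.440 m
Total H_L = 7.979 + 1.440 = 9.419 m

H_L ≈ 9.42 m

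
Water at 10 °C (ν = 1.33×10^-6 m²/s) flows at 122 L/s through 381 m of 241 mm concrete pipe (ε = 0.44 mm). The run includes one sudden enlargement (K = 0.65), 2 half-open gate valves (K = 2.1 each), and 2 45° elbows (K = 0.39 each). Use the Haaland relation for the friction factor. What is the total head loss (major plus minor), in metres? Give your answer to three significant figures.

V = 4Q/(πD²) = 2.674 m/s; V²/2g = 0.3646 m
Re = 4.85×10^5, ε/D = 0.00183 → f = 0.02326 (Haaland)
Major: h_f = f(L/D)·V²/2g = 0.02326·1581·0.3646 = 13.41 m
Minor: ΣK = 5.63; h_m = ΣK·V²/2g = 2.052 m
Total H_L = 13.41 + 2.052 = 15.46 m

H_L ≈ 15.5 m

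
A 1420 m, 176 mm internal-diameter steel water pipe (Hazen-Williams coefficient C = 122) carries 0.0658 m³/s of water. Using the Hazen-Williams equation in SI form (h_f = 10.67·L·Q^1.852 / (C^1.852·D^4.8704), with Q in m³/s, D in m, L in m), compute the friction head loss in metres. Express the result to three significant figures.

h_f ≈ 63.5 m

h_f = 10.67·1420·0.0658^1.852 / (122^1.852·0.176^4.8704) = 63.46 m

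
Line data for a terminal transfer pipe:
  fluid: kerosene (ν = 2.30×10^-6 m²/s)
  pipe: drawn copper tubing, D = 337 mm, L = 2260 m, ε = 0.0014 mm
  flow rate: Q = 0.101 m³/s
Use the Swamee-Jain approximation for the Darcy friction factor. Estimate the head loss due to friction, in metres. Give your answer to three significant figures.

V = 4Q/(πD²) = 4·0.101/(π·0.337²) = 1.132 m/s
Re = VD/ν = 1.132·0.337/2.30×10^-6 = 1.66×10^5 → turbulent
ε/D = 0.0014/337 = 4.15×10^-6
Swamee-Jain: f = 0.01615
h_f = f(L/D)V²/(2g) = 0.01615·(2260/0.337)·1.132²/(2·9.81) = 7.077 m

h_f ≈ 7.08 m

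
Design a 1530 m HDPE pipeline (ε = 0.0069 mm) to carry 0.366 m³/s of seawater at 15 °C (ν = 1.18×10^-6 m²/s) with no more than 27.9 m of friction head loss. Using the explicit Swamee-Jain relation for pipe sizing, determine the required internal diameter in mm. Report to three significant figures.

D ≈ 377 mm

Swamee-Jain (Type III): D = 0.66·[ε^1.25·(LQ²/(gh_f))^4.75 + ν·Q^9.4·(L/(gh_f))^5.2]^0.04
LQ²/(gh_f) = 0.7488; L/(gh_f) = 5.590
Term 1 = ε^1.25·(…)^4.75 = 8.95×10^-8; Term 2 = ν·Q^9.4·(…)^5.2 = 7.16×10^-7
D = 0.66·(8.95×10^-8 + 7.16×10^-7)^0.04 = 0.3765 m = 377 mm
Check: V = 3.29 m/s, Re = 1.05×10^6, f = 0.01196, h_f = 26.8 m ≈ 27.9 m ✓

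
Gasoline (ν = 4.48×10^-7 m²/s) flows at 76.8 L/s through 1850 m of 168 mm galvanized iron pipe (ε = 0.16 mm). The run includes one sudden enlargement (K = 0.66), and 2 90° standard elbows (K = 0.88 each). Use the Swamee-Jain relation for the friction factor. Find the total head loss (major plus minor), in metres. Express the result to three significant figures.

H_L ≈ 134 m

V = 4Q/(πD²) = 3.465 m/s; V²/2g = 0.6118 m
Re = 1.30×10^6, ε/D = 9.52×10^-4 → f = 0.01973 (Swamee-Jain)
Major: h_f = f(L/D)·V²/2g = 0.01973·11012·0.6118 = 132.9 m
Minor: ΣK = 2.42; h_m = ΣK·V²/2g = 1.481 m
Total H_L = 132.9 + 1.481 = 134.4 m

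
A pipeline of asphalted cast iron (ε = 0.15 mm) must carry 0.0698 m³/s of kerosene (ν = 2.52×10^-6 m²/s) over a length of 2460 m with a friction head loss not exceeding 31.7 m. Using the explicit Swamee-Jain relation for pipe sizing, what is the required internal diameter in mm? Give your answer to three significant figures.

Swamee-Jain (Type III): D = 0.66·[ε^1.25·(LQ²/(gh_f))^4.75 + ν·Q^9.4·(L/(gh_f))^5.2]^0.04
LQ²/(gh_f) = 0.03854; L/(gh_f) = 7.911
Term 1 = ε^1.25·(…)^4.75 = 3.19×10^-12; Term 2 = ν·Q^9.4·(…)^5.2 = 1.60×10^-12
D = 0.66·(3.19×10^-12 + 1.60×10^-12)^0.04 = 0.2327 m = 233 mm
Check: V = 1.64 m/s, Re = 1.52×10^5, f = 0.02013, h_f = 29.2 m ≈ 31.7 m ✓

D ≈ 233 mm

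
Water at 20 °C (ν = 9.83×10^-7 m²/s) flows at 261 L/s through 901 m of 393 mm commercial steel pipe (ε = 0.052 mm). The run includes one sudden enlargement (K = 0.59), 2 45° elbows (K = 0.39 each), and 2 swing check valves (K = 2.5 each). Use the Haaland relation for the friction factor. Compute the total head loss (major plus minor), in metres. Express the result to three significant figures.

V = 4Q/(πD²) = 2.152 m/s; V²/2g = 0.2360 m
Re = 8.60×10^5, ε/D = 1.32×10^-4 → f = 0.01393 (Haaland)
Major: h_f = f(L/D)·V²/2g = 0.01393·2293·0.2360 = 7.535 m
Minor: ΣK = 6.37; h_m = ΣK·V²/2g = 1.503 m
Total H_L = 7.535 + 1.503 = 9.038 m

H_L ≈ 9.04 m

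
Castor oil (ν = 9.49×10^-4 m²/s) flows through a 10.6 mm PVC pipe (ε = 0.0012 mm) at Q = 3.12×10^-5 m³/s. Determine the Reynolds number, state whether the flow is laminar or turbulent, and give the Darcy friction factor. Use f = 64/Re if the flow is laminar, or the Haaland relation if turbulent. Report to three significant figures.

Re ≈ 3.95; laminar; f = 64/Re ≈ 16.2

V = 4Q/(πD²) = 0.3536 m/s
Re = VD/ν = 0.3536·0.0106/9.49×10^-4 = 3.95
Re < 2300 → laminar → f = 64/Re = 16.21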